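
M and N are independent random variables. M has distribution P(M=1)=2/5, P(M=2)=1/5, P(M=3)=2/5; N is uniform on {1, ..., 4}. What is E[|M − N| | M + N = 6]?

2/3

P(M + N = 6) = 3/20.
Summing |M−N|·P(x,y) over outcomes with M + N = 6 gives 1/10.
E[|M − N| | M + N = 6] = (1/10) / (3/20) = 2/3.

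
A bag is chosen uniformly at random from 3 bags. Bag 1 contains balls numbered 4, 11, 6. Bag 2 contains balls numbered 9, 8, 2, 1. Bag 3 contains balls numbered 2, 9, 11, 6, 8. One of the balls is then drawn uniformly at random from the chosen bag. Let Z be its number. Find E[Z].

32/5

E[Z | bag 1] = (4+11+6)/3 = 7.
E[Z | bag 2] = (9+8+2+1)/4 = 5.
E[Z | bag 3] = (2+9+11+6+8)/5 = 36/5.
E[Z] = (1/3)·(7) + (1/3)·(5) + (1/3)·(36/5) = 32/5.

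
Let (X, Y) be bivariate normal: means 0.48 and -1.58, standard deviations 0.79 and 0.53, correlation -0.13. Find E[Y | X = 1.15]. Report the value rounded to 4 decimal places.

-1.6384

The regression of Y on X has slope ρ·σ_Y/σ_X and passes through (μ_X, μ_Y).
E[Y | X=1.15] = -1.58 + (-0.13)·(0.53/0.79)·(1.15 − (0.48)) = -1.58 + (-0.087215)·(0.67) = -1.6384.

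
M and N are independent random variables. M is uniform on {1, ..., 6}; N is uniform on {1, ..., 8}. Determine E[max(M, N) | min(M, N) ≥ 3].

71/12

P(min(M, N) ≥ 3) = 1/2.
Summing max(M,N)·P(x,y) over outcomes with min(M, N) ≥ 3 gives 71/24.
E[max(M, N) | min(M, N) ≥ 3] = (71/24) / (1/2) = 71/12.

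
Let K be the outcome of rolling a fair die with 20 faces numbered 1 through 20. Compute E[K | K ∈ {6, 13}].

P(K ∈ {6, 13}) = 1/10.
Σ over the event: 6·1/20 + 13·1/20 = 19/20.
E[K | K ∈ {6, 13}] = (19/20) / (1/10) = 19/2.

19/2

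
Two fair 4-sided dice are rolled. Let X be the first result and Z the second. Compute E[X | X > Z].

Outcomes with X > Z: (2,1), (3,1), (3,2), (4,1), (4,2), (4,3), each with probability 1/16.
E[X | X > Z] = (2 + 3 + 3 + 4 + 4 + 4) / 6 = 10/3.

10/3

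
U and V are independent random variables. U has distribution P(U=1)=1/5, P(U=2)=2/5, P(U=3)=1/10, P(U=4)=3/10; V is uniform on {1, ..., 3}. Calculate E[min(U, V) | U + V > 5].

18/7

P(U + V > 5) = 7/30.
Summing min(U,V)·P(x,y) over outcomes with U + V > 5 gives 3/5.
E[min(U, V) | U + V > 5] = (3/5) / (7/30) = 18/7.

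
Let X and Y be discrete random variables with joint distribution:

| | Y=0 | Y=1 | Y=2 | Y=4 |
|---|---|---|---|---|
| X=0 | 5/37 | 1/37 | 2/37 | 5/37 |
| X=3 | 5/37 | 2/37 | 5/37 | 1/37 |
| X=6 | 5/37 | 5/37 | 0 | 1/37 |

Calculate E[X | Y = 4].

P(Y = 4) = 7/37.
Σ X·P over the event = 0·(5/37) + 3·(1/37) + 6·(1/37) = 9/37.
E[X | Y = 4] = (9/37) / (7/37) = 9/7.

9/7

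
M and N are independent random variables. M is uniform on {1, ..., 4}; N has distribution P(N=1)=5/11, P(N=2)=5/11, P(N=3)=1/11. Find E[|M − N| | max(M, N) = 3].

P(max(M, N) = 3) = 13/44.
Summing |M−N|·P(x,y) over outcomes with max(M, N) = 3 gives 9/22.
E[|M − N| | max(M, N) = 3] = (9/22) / (13/44) = 18/13.

18/13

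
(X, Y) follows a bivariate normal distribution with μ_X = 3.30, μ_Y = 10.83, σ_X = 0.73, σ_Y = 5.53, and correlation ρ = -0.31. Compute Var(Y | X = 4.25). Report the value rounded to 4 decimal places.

27.6421

Var(Y | X=x) = (1 − ρ²)·σ_Y².
Var(Y | X=4.25) = (5.53)²·(1 − (-0.31)²) = 30.5809·0.9039 = 27.6421.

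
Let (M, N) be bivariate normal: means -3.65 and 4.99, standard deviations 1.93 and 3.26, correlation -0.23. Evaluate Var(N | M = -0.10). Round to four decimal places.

Var(N | M=x) = (1 − ρ²)·σ_N².
Var(N | M=-0.10) = (3.26)²·(1 − (-0.23)²) = 10.6276·0.9471 = 10.0654.

10.0654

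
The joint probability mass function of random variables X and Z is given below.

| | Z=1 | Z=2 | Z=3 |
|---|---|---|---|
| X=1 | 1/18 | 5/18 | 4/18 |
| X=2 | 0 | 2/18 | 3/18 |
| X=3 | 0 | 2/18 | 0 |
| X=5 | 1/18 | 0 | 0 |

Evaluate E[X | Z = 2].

P(Z = 2) = 1/2.
Σ X·P over the event = 1·(5/18) + 2·(2/18) + 3·(2/18) = 5/6.
E[X | Z = 2] = (5/6) / (1/2) = 5/3.

5/3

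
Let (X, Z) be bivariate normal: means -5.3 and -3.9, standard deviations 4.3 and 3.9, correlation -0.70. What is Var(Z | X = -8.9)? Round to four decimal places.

The conditional variance in a bivariate normal is σ_Z²(1 − ρ²), independent of x.
Var(Z | X=-8.9) = (3.9)²·(1 − (-0.70)²) = 15.21·0.51 = 7.7571.

7.7571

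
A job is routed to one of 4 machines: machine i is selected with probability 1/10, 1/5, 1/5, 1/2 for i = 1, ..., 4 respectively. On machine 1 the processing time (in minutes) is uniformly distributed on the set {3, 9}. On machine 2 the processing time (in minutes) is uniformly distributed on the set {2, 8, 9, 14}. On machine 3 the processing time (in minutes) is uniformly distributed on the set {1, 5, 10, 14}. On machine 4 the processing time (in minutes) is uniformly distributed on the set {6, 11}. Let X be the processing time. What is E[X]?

8

E[X | machine 1] = (3+9)/2 = 6.
E[X | machine 2] = (2+8+9+14)/4 = 33/4.
E[X | machine 3] = (1+5+10+14)/4 = 15/2.
E[X | machine 4] = (6+11)/2 = 17/2.
E[X] = (1/10)·(6) + (1/5)·(33/4) + (1/5)·(15/2) + (1/2)·(17/2) = 8.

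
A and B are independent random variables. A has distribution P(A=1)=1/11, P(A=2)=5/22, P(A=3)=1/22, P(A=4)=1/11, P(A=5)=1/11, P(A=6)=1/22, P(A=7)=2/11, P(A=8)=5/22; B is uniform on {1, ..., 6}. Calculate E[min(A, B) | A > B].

61/20

P(A > B) = 20/33.
Summing min(A,B)·P(x,y) over outcomes with A > B gives 61/33.
E[min(A, B) | A > B] = (61/33) / (20/33) = 61/20.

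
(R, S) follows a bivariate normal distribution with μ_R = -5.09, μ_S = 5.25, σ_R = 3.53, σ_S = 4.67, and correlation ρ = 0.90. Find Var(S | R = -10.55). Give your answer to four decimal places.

For a bivariate normal, Var(S | R=x) = σ_S²(1 − ρ²).
Var(S | R=-10.55) = (4.67)²·(1 − (0.90)²) = 21.8089·0.19 = 4.1437.

4.1437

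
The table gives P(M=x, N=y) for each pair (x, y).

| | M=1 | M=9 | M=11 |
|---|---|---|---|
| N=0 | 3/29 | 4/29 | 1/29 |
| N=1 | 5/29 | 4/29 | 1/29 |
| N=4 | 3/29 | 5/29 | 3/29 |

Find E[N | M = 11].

P(M = 11) = 5/29.
Σ N·P over the event = 0·(1/29) + 1·(1/29) + 4·(3/29) = 13/29.
E[N | M = 11] = (13/29) / (5/29) = 13/5.

13/5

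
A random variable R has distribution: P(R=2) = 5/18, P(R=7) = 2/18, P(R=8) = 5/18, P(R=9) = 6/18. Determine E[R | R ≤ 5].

2

P(R ≤ 5) = 5/18.
Σ over the event: 2·5/18 = 5/9.
E[R | R ≤ 5] = (5/9) / (5/18) = 2.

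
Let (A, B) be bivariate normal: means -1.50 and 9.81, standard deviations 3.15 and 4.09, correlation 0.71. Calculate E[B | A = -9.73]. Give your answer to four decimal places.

The regression of B on A has slope ρ·σ_B/σ_A and passes through (μ_A, μ_B).
E[B | A=-9.73] = 9.81 + (0.71)·(4.09/3.15)·(-9.73 − (-1.50)) = 9.81 + (0.92187)·(-8.23) = 2.2230.

2.2230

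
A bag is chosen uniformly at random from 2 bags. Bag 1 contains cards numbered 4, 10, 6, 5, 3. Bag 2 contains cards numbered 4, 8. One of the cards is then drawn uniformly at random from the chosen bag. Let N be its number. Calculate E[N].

29/5

E[N | bag 1] = (4+10+6+5+3)/5 = 28/5.
E[N | bag 2] = (4+8)/2 = 6.
E[N] = (1/2)·(28/5) + (1/2)·(6) = 29/5.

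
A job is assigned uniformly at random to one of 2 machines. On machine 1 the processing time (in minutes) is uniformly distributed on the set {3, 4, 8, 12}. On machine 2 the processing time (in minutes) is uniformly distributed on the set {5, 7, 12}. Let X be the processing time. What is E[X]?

E[X | machine 1] = (3+4+8+12)/4 = 27/4.
E[X | machine 2] = (5+7+12)/3 = 8.
E[X] = (1/2)·(27/4) + (1/2)·(8) = 59/8.

59/8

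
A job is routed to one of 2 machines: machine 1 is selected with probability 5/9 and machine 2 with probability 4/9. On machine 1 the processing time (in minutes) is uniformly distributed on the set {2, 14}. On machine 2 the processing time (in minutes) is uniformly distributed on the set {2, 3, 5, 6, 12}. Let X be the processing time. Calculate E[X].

104/15

E[X | machine 1] = (2+14)/2 = 8.
E[X | machine 2] = (2+3+5+6+12)/5 = 28/5.
By the law of total expectation,
E[X] = (5/9)·(8) + (4/9)·(28/5) = 104/15.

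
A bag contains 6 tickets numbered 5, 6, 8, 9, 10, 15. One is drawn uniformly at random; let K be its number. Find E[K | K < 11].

P(K < 11) = 5/6.
Σ over the event: 5·1/6 + 6·1/6 + 8·1/6 + 9·1/6 + 10·1/6 = 19/3.
E[K | K < 11] = (19/3) / (5/6) = 38/5.

38/5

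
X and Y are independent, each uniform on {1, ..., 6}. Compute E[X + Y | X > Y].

P(X > Y) = 5/12.
Summing (X+Y)·P(x,y) over outcomes with X > Y gives 35/12.
E[X + Y | X > Y] = (35/12) / (5/12) = 7.

7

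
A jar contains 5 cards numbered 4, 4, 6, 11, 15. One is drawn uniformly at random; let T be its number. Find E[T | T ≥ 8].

P(T ≥ 8) = 2/5.
Σ over the event: 11·1/5 + 15·1/5 = 26/5.
E[T | T ≥ 8] = (26/5) / (2/5) = 13.

13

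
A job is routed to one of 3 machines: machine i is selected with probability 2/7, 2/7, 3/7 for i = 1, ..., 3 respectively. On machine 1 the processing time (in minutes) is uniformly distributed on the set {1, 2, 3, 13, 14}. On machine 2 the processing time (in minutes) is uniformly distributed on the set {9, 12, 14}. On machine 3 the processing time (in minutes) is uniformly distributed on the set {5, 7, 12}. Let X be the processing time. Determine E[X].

908/105

E[X | machine 1] = (1+2+3+13+14)/5 = 33/5.
E[X | machine 2] = (9+12+14)/3 = 35/3.
E[X | machine 3] = (5+7+12)/3 = 8.
E[X] = (2/7)·(33/5) + (2/7)·(35/3) + (3/7)·(8) = 908/105.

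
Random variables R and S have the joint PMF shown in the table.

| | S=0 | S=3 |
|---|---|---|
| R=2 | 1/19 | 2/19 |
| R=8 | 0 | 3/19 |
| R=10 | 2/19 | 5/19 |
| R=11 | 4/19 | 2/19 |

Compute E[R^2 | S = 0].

P(S = 0) = 7/19.
Σ R^2·P over the event = 4·(1/19) + 100·(2/19) + 121·(4/19) = 688/19.
E[R^2 | S = 0] = (688/19) / (7/19) = 688/7.

688/7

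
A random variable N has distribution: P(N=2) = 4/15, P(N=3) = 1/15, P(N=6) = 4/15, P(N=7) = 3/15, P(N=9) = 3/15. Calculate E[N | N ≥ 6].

36/5

P(N ≥ 6) = 2/3.
Σ over the event: 6·4/15 + 7·1/5 + 9·1/5 = 24/5.
E[N | N ≥ 6] = (24/5) / (2/3) = 36/5.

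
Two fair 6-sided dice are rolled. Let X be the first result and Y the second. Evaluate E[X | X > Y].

14/3

P(X > Y) = 5/12.
Summing X·P(x,y) over outcomes with X > Y gives 35/18.
E[X | X > Y] = (35/18) / (5/12) = 14/3.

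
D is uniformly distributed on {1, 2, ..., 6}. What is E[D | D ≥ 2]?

4

Given D ≥ 2, D is equally likely to be any of {2, 3, 4, 5, 6}.
E[D | D ≥ 2] = (2 + 3 + 4 + 5 + 6) / 5 = 4.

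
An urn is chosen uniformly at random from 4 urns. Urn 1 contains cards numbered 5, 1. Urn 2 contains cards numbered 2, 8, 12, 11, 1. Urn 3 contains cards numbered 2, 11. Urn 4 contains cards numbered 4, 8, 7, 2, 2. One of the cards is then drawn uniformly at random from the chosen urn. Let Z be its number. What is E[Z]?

209/40

E[Z | urn 1] = (5+1)/2 = 3.
E[Z | urn 2] = (2+8+12+11+1)/5 = 34/5.
E[Z | urn 3] = (2+11)/2 = 13/2.
E[Z | urn 4] = (4+8+7+2+2)/5 = 23/5.
By the law of total expectation,
E[Z] = (1/4)·(3) + (1/4)·(34/5) + (1/4)·(13/2) + (1/4)·(23/5) = 209/40.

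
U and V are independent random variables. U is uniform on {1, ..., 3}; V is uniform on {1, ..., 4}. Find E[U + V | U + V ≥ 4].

Outcomes with U + V ≥ 4: (1,3), (1,4), (2,2), (2,3), (2,4), (3,1), (3,2), (3,3), (3,4), each with probability 1/12.
E[U + V | U + V ≥ 4] = (4 + 5 + 4 + 5 + 6 + 4 + 5 + 6 + 7) / 9 = 46/9.

46/9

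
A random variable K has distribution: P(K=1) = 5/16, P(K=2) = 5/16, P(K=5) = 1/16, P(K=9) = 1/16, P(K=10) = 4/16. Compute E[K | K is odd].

19/7

P(K is odd) = 7/16.
Σ over the event: 1·5/16 + 5·1/16 + 9·1/16 = 19/16.
E[K | K is odd] = (19/16) / (7/16) = 19/7.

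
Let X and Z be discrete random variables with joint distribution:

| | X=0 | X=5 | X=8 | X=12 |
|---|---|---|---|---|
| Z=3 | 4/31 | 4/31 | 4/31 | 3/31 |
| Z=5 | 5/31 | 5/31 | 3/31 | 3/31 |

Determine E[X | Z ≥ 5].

85/16

P(Z ≥ 5) = 16/31.
Σ X·P over the event = 0·(5/31) + 5·(5/31) + 8·(3/31) + 12·(3/31) = 85/31.
E[X | Z ≥ 5] = (85/31) / (16/31) = 85/16.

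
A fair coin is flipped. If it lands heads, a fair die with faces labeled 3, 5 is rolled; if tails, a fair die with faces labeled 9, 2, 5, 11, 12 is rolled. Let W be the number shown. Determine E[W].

E[W | heads] = (3+5)/2 = 4.
E[W | tails] = (9+2+5+11+12)/5 = 39/5.
E[W] = (1/2)·(4) + (1/2)·(39/5) = 59/10.

59/10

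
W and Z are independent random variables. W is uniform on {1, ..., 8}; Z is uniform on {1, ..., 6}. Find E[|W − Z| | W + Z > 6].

P(W + Z > 6) = 11/16.
Summing |W−Z|·P(x,y) over outcomes with W + Z > 6 gives 23/12.
E[|W − Z| | W + Z > 6] = (23/12) / (11/16) = 92/33.

92/33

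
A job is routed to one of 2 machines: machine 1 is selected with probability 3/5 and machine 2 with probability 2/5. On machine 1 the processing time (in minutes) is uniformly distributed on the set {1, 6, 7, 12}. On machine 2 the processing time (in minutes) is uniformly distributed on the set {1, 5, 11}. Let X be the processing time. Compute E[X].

37/6

E[X | machine 1] = (1+6+7+12)/4 = 13/2.
E[X | machine 2] = (1+5+11)/3 = 17/3.
By the law of total expectation,
E[X] = (3/5)·(13/2) + (2/5)·(17/3) = 37/6.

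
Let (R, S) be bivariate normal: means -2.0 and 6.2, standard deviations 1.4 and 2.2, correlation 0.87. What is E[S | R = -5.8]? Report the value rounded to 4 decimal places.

1.0049

E[S | R=x] = μ_S + ρ(σ_S/σ_R)(x − μ_R) for jointly normal variables.
E[S | R=-5.8] = 6.2 + (0.87)·(2.2/1.4)·(-5.8 − (-2.0)) = 6.2 + (1.36714)·(-3.8) = 1.0049.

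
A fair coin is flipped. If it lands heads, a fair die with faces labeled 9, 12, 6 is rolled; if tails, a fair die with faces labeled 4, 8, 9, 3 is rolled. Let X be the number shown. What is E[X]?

15/2

E[X | heads] = (9+12+6)/3 = 9.
E[X | tails] = (4+8+9+3)/4 = 6.
By the law of total expectation,
E[X] = (1/2)·(9) + (1/2)·(6) = 15/2.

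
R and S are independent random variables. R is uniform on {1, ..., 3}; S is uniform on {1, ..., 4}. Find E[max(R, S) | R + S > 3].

29/9

P(R + S > 3) = 3/4.
Summing max(R,S)·P(x,y) over outcomes with R + S > 3 gives 29/12.
E[max(R, S) | R + S > 3] = (29/12) / (3/4) = 29/9.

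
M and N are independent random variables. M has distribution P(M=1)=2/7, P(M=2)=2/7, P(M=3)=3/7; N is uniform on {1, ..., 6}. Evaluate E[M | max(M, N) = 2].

5/3

P(max(M, N) = 2) = 1/7.
Summing M·P(x,y) over outcomes with max(M, N) = 2 gives 5/21.
E[M | max(M, N) = 2] = (5/21) / (1/7) = 5/3.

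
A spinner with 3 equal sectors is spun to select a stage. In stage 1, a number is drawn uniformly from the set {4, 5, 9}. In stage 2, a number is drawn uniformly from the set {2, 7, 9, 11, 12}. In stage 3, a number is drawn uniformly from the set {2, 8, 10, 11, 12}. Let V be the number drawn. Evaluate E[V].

E[V | stage 1] = (4+5+9)/3 = 6.
E[V | stage 2] = (2+7+9+11+12)/5 = 41/5.
E[V | stage 3] = (2+8+10+11+12)/5 = 43/5.
E[V] = (1/3)·(6) + (1/3)·(41/5) + (1/3)·(43/5) = 38/5.

38/5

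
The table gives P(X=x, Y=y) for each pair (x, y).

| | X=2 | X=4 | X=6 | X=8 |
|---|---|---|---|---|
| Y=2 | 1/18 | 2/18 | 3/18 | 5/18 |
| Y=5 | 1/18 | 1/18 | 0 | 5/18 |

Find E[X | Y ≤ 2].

P(Y ≤ 2) = 11/18.
Σ X·P over the event = 2·(1/18) + 4·(2/18) + 6·(3/18) + 8·(5/18) = 34/9.
E[X | Y ≤ 2] = (34/9) / (11/18) = 68/11.

68/11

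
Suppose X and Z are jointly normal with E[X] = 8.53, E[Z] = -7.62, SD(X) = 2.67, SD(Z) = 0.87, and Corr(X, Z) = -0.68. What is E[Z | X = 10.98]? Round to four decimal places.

For a bivariate normal, E[Z | X=x] = μ_Z + ρ·(σ_Z/σ_X)·(x − μ_X).
E[Z | X=10.98] = -7.62 + (-0.68)·(0.87/2.67)·(10.98 − (8.53)) = -7.62 + (-0.221573)·(2.45) = -8.1629.

-8.1629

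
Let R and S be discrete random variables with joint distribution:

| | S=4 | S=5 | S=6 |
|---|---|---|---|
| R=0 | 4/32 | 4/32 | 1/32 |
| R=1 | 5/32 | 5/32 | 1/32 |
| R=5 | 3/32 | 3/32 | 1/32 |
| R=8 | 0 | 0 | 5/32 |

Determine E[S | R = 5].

P(R = 5) = 7/32.
Summing S·P(R=x,S=y) over the conditioning event gives 33/32.
E[S | R = 5] = (33/32) / (7/32) = 33/7.

33/7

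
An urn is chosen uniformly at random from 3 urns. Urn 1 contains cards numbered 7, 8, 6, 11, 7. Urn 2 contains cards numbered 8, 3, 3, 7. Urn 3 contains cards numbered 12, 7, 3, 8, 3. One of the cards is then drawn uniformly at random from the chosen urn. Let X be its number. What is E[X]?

E[X | urn 1] = (7+8+6+11+7)/5 = 39/5.
E[X | urn 2] = (8+3+3+7)/4 = 21/4.
E[X | urn 3] = (12+7+3+8+3)/5 = 33/5.
E[X] = (1/3)·(39/5) + (1/3)·(21/4) + (1/3)·(33/5) = 131/20.

131/20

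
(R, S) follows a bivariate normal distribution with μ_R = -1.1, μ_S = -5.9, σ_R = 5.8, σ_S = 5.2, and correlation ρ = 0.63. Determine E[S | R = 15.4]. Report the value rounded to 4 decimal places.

E[S | R=x] = μ_S + ρ(σ_S/σ_R)(x − μ_R) for jointly normal variables.
E[S | R=15.4] = -5.9 + (0.63)·(5.2/5.8)·(15.4 − (-1.1)) = -5.9 + (0.56483)·(16.5) = 3.4197.

3.4197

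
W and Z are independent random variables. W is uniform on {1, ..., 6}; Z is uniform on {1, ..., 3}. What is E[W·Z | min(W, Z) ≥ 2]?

P(min(W, Z) ≥ 2) = 5/9.
Summing WZ·P(x,y) over outcomes with min(W, Z) ≥ 2 gives 50/9.
E[W·Z | min(W, Z) ≥ 2] = (50/9) / (5/9) = 10.

10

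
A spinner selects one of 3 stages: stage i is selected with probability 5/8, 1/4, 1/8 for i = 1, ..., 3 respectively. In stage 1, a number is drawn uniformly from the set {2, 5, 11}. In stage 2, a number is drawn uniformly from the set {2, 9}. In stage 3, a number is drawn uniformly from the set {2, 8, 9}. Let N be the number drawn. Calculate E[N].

E[N | stage 1] = (2+5+11)/3 = 6.
E[N | stage 2] = (2+9)/2 = 11/2.
E[N | stage 3] = (2+8+9)/3 = 19/3.
E[N] = (5/8)·(6) + (1/4)·(11/2) + (1/8)·(19/3) = 71/12.

71/12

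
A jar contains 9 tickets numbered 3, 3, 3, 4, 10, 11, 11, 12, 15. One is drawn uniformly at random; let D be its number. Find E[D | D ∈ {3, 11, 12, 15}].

58/7

P(D ∈ {3, 11, 12, 15}) = 7/9.
Σ over the event: 3·1/3 + 11·2/9 + 12·1/9 + 15·1/9 = 58/9.
E[D | D ∈ {3, 11, 12, 15}] = (58/9) / (7/9) = 58/7.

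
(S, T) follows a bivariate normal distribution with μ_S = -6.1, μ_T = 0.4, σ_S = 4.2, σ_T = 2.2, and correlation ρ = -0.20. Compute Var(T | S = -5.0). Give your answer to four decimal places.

4.6464

The conditional variance in a bivariate normal is σ_T²(1 − ρ²), independent of x.
Var(T | S=-5.0) = (2.2)²·(1 − (-0.20)²) = 4.84·0.96 = 4.6464.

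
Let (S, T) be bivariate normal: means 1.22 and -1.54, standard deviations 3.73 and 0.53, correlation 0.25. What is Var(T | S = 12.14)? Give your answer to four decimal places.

For a bivariate normal, Var(T | S=x) = σ_T²(1 − ρ²).
Var(T | S=12.14) = (0.53)²·(1 − (0.25)²) = 0.2809·0.9375 = 0.2633.

0.2633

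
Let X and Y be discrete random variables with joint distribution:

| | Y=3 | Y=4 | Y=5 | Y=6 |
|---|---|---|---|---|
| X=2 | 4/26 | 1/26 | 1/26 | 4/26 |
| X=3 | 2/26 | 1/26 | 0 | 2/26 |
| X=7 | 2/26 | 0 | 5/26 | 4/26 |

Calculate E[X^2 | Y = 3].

33/2

P(Y = 3) = 4/13.
Summing X^2·P(X=x,Y=y) over the conditioning event gives 66/13.
E[X^2 | Y = 3] = (66/13) / (4/13) = 33/2.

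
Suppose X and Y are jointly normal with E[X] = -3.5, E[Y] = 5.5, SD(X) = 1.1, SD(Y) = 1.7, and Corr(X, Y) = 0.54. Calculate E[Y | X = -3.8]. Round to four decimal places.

5.2496

For a bivariate normal, E[Y | X=x] = μ_Y + ρ·(σ_Y/σ_X)·(x − μ_X).
E[Y | X=-3.8] = 5.5 + (0.54)·(1.7/1.1)·(-3.8 − (-3.5)) = 5.5 + (0.83455)·(-0.3) = 5.2496.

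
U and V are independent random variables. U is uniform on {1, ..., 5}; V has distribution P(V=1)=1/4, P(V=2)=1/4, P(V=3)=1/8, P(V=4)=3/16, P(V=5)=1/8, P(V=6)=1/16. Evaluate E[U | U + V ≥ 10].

P(U + V ≥ 10) = 1/20.
Summing U·P(x,y) over outcomes with U + V ≥ 10 gives 19/80.
E[U | U + V ≥ 10] = (19/80) / (1/20) = 19/4.

19/4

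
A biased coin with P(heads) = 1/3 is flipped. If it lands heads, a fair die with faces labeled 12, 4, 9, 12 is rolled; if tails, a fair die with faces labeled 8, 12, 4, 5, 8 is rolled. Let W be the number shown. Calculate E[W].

481/60

E[W | heads] = (12+4+9+12)/4 = 37/4.
E[W | tails] = (8+12+4+5+8)/5 = 37/5.
By the law of total expectation,
E[W] = (1/3)·(37/4) + (2/3)·(37/5) = 481/60.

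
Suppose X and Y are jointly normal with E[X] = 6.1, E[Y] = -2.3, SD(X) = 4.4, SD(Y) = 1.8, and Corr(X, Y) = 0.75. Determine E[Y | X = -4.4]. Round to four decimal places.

The regression of Y on X has slope ρ·σ_Y/σ_X and passes through (μ_X, μ_Y).
E[Y | X=-4.4] = -2.3 + (0.75)·(1.8/4.4)·(-4.4 − (6.1)) = -2.3 + (0.30682)·(-10.5) = -5.5216.

-5.5216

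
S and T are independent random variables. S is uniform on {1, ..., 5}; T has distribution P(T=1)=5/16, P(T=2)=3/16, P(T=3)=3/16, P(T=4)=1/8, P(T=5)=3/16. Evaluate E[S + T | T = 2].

5

P(T = 2) = 3/16.
Summing (S+T)·P(x,y) over outcomes with T = 2 gives 15/16.
E[S + T | T = 2] = (15/16) / (3/16) = 5.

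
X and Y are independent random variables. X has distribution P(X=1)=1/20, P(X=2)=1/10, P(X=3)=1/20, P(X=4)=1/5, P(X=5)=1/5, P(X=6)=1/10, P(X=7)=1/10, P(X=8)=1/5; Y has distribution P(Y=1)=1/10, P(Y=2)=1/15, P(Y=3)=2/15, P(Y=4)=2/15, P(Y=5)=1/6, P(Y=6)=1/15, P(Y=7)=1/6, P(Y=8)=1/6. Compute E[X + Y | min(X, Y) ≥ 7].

91/6

P(min(X, Y) ≥ 7) = 1/10.
Summing (X+Y)·P(x,y) over outcomes with min(X, Y) ≥ 7 gives 91/60.
E[X + Y | min(X, Y) ≥ 7] = (91/60) / (1/10) = 91/6.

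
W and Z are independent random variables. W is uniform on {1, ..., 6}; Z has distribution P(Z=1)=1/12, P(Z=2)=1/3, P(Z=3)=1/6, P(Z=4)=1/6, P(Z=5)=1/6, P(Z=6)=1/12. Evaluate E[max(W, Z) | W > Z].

P(W > Z) = 11/24.
Summing max(W,Z)·P(x,y) over outcomes with W > Z gives 13/6.
E[max(W, Z) | W > Z] = (13/6) / (11/24) = 52/11.

52/11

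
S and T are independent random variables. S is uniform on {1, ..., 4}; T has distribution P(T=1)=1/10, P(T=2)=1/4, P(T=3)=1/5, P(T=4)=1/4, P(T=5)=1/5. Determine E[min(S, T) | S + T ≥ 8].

P(S + T ≥ 8) = 13/80.
Summing min(S,T)·P(x,y) over outcomes with S + T ≥ 8 gives 3/5.
E[min(S, T) | S + T ≥ 8] = (3/5) / (13/80) = 48/13.

48/13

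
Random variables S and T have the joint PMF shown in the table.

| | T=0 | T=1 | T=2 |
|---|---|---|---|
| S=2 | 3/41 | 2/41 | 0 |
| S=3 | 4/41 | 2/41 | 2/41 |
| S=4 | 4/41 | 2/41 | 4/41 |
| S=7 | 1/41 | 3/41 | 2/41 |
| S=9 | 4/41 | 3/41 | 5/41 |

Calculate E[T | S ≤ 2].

2/5

P(S ≤ 2) = 5/41.
Σ T·P over the event = 0·(3/41) + 1·(2/41) = 2/41.
E[T | S ≤ 2] = (2/41) / (5/41) = 2/5.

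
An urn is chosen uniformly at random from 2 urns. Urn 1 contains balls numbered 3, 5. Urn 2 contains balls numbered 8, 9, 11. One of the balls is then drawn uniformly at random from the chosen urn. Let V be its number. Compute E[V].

20/3

E[V | urn 1] = (3+5)/2 = 4.
E[V | urn 2] = (8+9+11)/3 = 28/3.
E[V] = (1/2)·(4) + (1/2)·(28/3) = 20/3.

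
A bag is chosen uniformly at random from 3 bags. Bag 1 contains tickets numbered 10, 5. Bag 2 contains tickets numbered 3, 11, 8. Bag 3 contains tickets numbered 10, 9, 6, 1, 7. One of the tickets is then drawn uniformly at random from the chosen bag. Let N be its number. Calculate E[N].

643/90

E[N | bag 1] = (10+5)/2 = 15/2.
E[N | bag 2] = (3+11+8)/3 = 22/3.
E[N | bag 3] = (10+9+6+1+7)/5 = 33/5.
E[N] = (1/3)·(15/2) + (1/3)·(22/3) + (1/3)·(33/5) = 643/90.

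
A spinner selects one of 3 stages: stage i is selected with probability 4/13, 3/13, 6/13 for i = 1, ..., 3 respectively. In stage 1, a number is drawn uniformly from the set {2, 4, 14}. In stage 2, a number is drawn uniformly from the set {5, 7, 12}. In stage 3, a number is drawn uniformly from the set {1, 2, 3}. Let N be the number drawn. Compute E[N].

E[N | stage 1] = (2+4+14)/3 = 20/3.
E[N | stage 2] = (5+7+12)/3 = 8.
E[N | stage 3] = (1+2+3)/3 = 2.
By the law of total expectation,
E[N] = (4/13)·(20/3) + (3/13)·(8) + (6/13)·(2) = 188/39.

188/39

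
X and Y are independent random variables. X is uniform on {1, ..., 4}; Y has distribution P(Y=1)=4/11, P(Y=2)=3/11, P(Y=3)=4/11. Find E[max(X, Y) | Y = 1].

5/2

P(Y = 1) = 4/11.
Summing max(X,Y)·P(x,y) over outcomes with Y = 1 gives 10/11.
E[max(X, Y) | Y = 1] = (10/11) / (4/11) = 5/2.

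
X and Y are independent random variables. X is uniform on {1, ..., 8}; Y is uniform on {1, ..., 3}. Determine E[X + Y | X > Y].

P(X > Y) = 3/4.
Summing (X+Y)·P(x,y) over outcomes with X > Y gives 11/2.
E[X + Y | X > Y] = (11/2) / (3/4) = 22/3.

22/3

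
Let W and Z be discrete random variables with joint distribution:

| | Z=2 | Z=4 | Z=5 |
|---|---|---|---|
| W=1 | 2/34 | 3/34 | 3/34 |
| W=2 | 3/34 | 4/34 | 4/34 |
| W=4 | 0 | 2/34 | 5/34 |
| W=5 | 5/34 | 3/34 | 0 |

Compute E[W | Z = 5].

31/12

P(Z = 5) = 6/17.
Σ W·P over the event = 1·(3/34) + 2·(4/34) + 4·(5/34) = 31/34.
E[W | Z = 5] = (31/34) / (6/17) = 31/12.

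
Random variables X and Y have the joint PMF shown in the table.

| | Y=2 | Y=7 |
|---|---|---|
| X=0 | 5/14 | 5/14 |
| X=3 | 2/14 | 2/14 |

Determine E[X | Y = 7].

P(Y = 7) = 1/2.
Summing X·P(X=x,Y=y) over the conditioning event gives 3/7.
E[X | Y = 7] = (3/7) / (1/2) = 6/7.

6/7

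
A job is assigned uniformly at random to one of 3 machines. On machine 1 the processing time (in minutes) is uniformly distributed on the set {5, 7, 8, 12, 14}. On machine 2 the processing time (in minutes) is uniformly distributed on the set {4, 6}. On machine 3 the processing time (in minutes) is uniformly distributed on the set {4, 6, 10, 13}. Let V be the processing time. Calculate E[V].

449/60

E[V | machine 1] = (5+7+8+12+14)/5 = 46/5.
E[V | machine 2] = (4+6)/2 = 5.
E[V | machine 3] = (4+6+10+13)/4 = 33/4.
E[V] = (1/3)·(46/5) + (1/3)·(5) + (1/3)·(33/4) = 449/60.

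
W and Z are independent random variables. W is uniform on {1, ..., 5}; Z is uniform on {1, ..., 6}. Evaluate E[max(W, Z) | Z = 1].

3

Outcomes with Z = 1: (1,1), (2,1), (3,1), (4,1), (5,1), each with probability 1/30.
E[max(W, Z) | Z = 1] = (1 + 2 + 3 + 4 + 5) / 5 = 3.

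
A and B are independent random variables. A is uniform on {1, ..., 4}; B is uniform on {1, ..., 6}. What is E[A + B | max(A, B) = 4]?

44/7

Outcomes with max(A, B) = 4: (1,4), (2,4), (3,4), (4,1), (4,2), (4,3), (4,4), each with probability 1/24.
E[A + B | max(A, B) = 4] = (5 + 6 + 7 + 5 + 6 + 7 + 8) / 7 = 44/7.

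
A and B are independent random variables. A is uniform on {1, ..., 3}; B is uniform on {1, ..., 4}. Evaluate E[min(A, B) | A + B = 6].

P(A + B = 6) = 1/6.
Summing min(A,B)·P(x,y) over outcomes with A + B = 6 gives 5/12.
E[min(A, B) | A + B = 6] = (5/12) / (1/6) = 5/2.

5/2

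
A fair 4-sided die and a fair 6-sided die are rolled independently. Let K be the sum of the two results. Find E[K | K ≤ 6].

32/7

P(K ≤ 6) = 7/12.
Σ over the event: 2·1/24 + 3·1/12 + 4·1/8 + 5·1/6 + 6·1/6 = 8/3.
E[K | K ≤ 6] = (8/3) / (7/12) = 32/7.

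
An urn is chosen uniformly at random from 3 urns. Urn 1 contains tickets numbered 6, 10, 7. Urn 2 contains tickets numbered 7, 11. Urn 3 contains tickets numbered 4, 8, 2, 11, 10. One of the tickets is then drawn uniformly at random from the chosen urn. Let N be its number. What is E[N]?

E[N | urn 1] = (6+10+7)/3 = 23/3.
E[N | urn 2] = (7+11)/2 = 9.
E[N | urn 3] = (4+8+2+11+10)/5 = 7.
E[N] = (1/3)·(23/3) + (1/3)·(9) + (1/3)·(7) = 71/9.

71/9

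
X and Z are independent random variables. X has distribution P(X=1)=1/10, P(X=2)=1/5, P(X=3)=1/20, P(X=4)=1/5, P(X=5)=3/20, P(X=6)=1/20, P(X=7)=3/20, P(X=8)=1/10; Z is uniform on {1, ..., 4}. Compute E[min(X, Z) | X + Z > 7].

P(X + Z > 7) = 33/80.
Summing min(X,Z)·P(x,y) over outcomes with X + Z > 7 gives 6/5.
E[min(X, Z) | X + Z > 7] = (6/5) / (33/80) = 32/11.

32/11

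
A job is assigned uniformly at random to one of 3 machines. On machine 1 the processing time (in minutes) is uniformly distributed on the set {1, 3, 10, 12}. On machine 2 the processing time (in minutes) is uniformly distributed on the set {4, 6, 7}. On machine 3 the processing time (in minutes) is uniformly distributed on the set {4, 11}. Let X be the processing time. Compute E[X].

E[X | machine 1] = (1+3+10+12)/4 = 13/2.
E[X | machine 2] = (4+6+7)/3 = 17/3.
E[X | machine 3] = (4+11)/2 = 15/2.
By the law of total expectation,
E[X] = (1/3)·(13/2) + (1/3)·(17/3) + (1/3)·(15/2) = 59/9.

59/9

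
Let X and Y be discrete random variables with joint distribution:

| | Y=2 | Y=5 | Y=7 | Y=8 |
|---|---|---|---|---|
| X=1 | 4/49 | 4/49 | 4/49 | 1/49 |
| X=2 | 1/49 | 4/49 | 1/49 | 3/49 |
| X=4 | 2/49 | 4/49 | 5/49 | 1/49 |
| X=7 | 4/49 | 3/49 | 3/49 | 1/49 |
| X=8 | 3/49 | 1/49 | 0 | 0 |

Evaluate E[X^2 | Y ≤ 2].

P(Y ≤ 2) = 2/7.
Σ X^2·P over the event = 1·(4/49) + 4·(1/49) + 16·(2/49) + 49·(4/49) + 64·(3/49) = 428/49.
E[X^2 | Y ≤ 2] = (428/49) / (2/7) = 214/7.

214/7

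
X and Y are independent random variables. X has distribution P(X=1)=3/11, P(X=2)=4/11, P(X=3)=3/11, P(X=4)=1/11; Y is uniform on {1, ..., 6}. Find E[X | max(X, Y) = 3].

P(max(X, Y) = 3) = 8/33.
Summing X·P(x,y) over outcomes with max(X, Y) = 3 gives 19/33.
E[X | max(X, Y) = 3] = (19/33) / (8/33) = 19/8.

19/8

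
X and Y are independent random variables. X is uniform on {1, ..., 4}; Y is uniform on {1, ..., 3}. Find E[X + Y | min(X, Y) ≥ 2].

11/2

P(min(X, Y) ≥ 2) = 1/2.
Summing (X+Y)·P(x,y) over outcomes with min(X, Y) ≥ 2 gives 11/4.
E[X + Y | min(X, Y) ≥ 2] = (11/4) / (1/2) = 11/2.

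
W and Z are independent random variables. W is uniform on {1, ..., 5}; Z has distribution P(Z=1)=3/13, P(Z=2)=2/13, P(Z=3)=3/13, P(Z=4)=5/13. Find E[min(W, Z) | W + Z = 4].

5/4

P(W + Z = 4) = 8/65.
Summing min(W,Z)·P(x,y) over outcomes with W + Z = 4 gives 2/13.
E[min(W, Z) | W + Z = 4] = (2/13) / (8/65) = 5/4.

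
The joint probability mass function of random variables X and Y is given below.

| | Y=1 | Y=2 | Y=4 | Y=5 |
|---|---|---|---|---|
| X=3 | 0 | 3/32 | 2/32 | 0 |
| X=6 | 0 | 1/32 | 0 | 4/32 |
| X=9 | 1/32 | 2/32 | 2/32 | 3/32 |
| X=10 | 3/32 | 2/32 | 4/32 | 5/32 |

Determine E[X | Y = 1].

P(Y = 1) = 1/8.
Summing X·P(X=x,Y=y) over the conditioning event gives 39/32.
E[X | Y = 1] = (39/32) / (1/8) = 39/4.

39/4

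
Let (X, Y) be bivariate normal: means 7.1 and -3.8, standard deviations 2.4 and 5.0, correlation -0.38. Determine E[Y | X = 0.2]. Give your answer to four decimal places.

1.6625

The regression of Y on X has slope ρ·σ_Y/σ_X and passes through (μ_X, μ_Y).
E[Y | X=0.2] = -3.8 + (-0.38)·(5.0/2.4)·(0.2 − (7.1)) = -3.8 + (-0.79167)·(-6.9) = 1.6625.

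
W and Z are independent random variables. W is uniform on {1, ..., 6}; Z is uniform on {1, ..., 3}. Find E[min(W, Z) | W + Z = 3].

1

Outcomes with W + Z = 3: (1,2), (2,1), each with probability 1/18.
E[min(W, Z) | W + Z = 3] = (1 + 1) / 2 = 1.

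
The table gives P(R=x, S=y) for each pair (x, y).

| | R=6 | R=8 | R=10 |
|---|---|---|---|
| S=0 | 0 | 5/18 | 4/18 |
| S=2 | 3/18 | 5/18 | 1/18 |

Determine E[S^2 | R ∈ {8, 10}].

8/5

P(R ∈ {8, 10}) = 5/6.
Σ S^2·P over the event = 0·(5/18) + 4·(5/18) + 0·(4/18) + 4·(1/18) = 4/3.
E[S^2 | R ∈ {8, 10}] = (4/3) / (5/6) = 8/5.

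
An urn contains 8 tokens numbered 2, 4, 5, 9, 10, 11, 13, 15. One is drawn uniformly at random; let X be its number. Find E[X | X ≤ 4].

3

P(X ≤ 4) = 1/4.
Σ over the event: 2·1/8 + 4·1/8 = 3/4.
E[X | X ≤ 4] = (3/4) / (1/4) = 3.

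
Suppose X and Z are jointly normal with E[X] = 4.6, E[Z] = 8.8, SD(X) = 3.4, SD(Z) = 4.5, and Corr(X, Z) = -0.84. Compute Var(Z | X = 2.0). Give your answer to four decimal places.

5.9616

Var(Z | X=x) = (1 − ρ²)·σ_Z².
Var(Z | X=2.0) = (4.5)²·(1 − (-0.84)²) = 20.25·0.2944 = 5.9616.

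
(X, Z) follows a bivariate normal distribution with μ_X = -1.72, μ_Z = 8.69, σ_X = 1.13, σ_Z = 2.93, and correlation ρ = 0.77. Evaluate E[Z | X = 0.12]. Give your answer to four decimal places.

E[Z | X=x] = μ_Z + ρ(σ_Z/σ_X)(x − μ_X) for jointly normal variables.
E[Z | X=0.12] = 8.69 + (0.77)·(2.93/1.13)·(0.12 − (-1.72)) = 8.69 + (1.9965)·(1.84) = 12.3636.

12.3636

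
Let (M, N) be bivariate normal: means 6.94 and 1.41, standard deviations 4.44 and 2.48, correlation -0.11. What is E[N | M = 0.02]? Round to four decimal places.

1.8352

For a bivariate normal, E[N | M=x] = μ_N + ρ·(σ_N/σ_M)·(x − μ_M).
E[N | M=0.02] = 1.41 + (-0.11)·(2.48/4.44)·(0.02 − (6.94)) = 1.41 + (-0.061441)·(-6.92) = 1.8352.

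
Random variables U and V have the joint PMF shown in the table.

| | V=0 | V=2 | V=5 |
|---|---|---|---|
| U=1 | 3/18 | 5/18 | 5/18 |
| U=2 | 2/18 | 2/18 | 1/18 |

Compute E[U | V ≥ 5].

P(V ≥ 5) = 1/3.
Σ U·P over the event = 1·(5/18) + 2·(1/18) = 7/18.
E[U | V ≥ 5] = (7/18) / (1/3) = 7/6.

7/6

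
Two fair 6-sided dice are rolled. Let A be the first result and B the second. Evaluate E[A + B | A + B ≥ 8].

28/3

P(A + B ≥ 8) = 5/12.
Summing (A+B)·P(x,y) over outcomes with A + B ≥ 8 gives 35/9.
E[A + B | A + B ≥ 8] = (35/9) / (5/12) = 28/3.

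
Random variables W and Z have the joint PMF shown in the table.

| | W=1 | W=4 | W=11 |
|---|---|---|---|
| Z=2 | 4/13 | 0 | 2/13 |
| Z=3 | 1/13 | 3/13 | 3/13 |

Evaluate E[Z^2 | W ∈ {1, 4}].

P(W ∈ {1, 4}) = 8/13.
Σ Z^2·P over the event = 4·(4/13) + 9·(1/13) + 9·(3/13) = 4.
E[Z^2 | W ∈ {1, 4}] = (4) / (8/13) = 13/2.

13/2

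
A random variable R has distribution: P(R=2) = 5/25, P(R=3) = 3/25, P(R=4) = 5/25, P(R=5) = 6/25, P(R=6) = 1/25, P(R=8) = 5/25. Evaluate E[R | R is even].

19/4

P(R is even) = 16/25.
Σ over the event: 2·1/5 + 4·1/5 + 6·1/25 + 8·1/5 = 76/25.
E[R | R is even] = (76/25) / (16/25) = 19/4.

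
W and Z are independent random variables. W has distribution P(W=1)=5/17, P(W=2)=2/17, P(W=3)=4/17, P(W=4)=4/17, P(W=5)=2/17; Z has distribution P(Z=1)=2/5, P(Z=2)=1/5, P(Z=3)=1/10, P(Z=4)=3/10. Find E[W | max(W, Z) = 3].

93/35

P(max(W, Z) = 3) = 7/34.
Summing W·P(x,y) over outcomes with max(W, Z) = 3 gives 93/170.
E[W | max(W, Z) = 3] = (93/170) / (7/34) = 93/35.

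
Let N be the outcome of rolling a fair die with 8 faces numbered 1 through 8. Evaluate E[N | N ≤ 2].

3/2

Given N ≤ 2, N is equally likely to be any of {1, 2}.
E[N | N ≤ 2] = (1 + 2) / 2 = 3/2.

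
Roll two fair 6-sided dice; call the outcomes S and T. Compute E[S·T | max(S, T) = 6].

216/11

P(max(S, T) = 6) = 11/36.
Summing ST·P(x,y) over outcomes with max(S, T) = 6 gives 6.
E[S·T | max(S, T) = 6] = (6) / (11/36) = 216/11.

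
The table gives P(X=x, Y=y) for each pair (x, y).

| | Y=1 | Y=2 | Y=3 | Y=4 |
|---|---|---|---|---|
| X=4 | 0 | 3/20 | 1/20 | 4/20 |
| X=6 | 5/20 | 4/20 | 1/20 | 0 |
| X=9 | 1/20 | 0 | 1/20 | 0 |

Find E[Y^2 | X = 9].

P(X = 9) = 1/10.
Summing Y^2·P(X=x,Y=y) over the conditioning event gives 1/2.
E[Y^2 | X = 9] = (1/2) / (1/10) = 5.

5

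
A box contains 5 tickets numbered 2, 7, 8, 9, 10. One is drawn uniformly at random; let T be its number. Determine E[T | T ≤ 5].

2

P(T ≤ 5) = 1/5.
Σ over the event: 2·1/5 = 2/5.
E[T | T ≤ 5] = (2/5) / (1/5) = 2.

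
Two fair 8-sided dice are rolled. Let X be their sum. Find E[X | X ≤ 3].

8/3

P(X ≤ 3) = 3/64.
Σ over the event: 2·1/64 + 3·1/32 = 1/8.
E[X | X ≤ 3] = (1/8) / (3/64) = 8/3.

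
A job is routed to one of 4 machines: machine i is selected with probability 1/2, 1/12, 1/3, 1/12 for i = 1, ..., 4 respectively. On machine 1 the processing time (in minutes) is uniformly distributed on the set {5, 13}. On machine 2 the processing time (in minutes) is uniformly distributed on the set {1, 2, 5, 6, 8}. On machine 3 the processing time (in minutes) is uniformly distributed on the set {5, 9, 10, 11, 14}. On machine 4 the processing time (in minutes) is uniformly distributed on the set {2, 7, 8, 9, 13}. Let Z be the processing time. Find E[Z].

E[Z | machine 1] = (5+13)/2 = 9.
E[Z | machine 2] = (1+2+5+6+8)/5 = 22/5.
E[Z | machine 3] = (5+9+10+11+14)/5 = 49/5.
E[Z | machine 4] = (2+7+8+9+13)/5 = 39/5.
By the law of total expectation,
E[Z] = (1/2)·(9) + (1/12)·(22/5) + (1/3)·(49/5) + (1/12)·(39/5) = 527/60.

527/60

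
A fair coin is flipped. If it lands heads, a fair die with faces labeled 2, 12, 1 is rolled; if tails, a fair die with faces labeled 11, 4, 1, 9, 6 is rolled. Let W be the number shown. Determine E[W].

E[W | heads] = (2+12+1)/3 = 5.
E[W | tails] = (11+4+1+9+6)/5 = 31/5.
By the law of total expectation,
E[W] = (1/2)·(5) + (1/2)·(31/5) = 28/5.

28/5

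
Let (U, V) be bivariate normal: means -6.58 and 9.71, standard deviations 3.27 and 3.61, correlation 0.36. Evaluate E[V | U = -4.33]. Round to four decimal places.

10.6042

For a bivariate normal, E[V | U=x] = μ_V + ρ·(σ_V/σ_U)·(x − μ_U).
E[V | U=-4.33] = 9.71 + (0.36)·(3.61/3.27)·(-4.33 − (-6.58)) = 9.71 + (0.39743)·(2.25) = 10.6042.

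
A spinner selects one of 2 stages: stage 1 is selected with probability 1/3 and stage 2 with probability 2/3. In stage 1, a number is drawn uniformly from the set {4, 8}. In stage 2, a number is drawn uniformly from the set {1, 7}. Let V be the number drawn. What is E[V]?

E[V | stage 1] = (4+8)/2 = 6.
E[V | stage 2] = (1+7)/2 = 4.
E[V] = (1/3)·(6) + (2/3)·(4) = 14/3.

14/3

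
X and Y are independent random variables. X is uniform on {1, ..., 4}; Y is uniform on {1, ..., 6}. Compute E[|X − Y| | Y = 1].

Outcomes with Y = 1: (1,1), (2,1), (3,1), (4,1), each with probability 1/24.
E[|X − Y| | Y = 1] = (0 + 1 + 2 + 3) / 4 = 3/2.

3/2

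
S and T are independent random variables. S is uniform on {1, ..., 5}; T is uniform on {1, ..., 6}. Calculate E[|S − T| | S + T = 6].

12/5

Outcomes with S + T = 6: (1,5), (2,4), (3,3), (4,2), (5,1), each with probability 1/30.
E[|S − T| | S + T = 6] = (4 + 2 + 0 + 2 + 4) / 5 = 12/5.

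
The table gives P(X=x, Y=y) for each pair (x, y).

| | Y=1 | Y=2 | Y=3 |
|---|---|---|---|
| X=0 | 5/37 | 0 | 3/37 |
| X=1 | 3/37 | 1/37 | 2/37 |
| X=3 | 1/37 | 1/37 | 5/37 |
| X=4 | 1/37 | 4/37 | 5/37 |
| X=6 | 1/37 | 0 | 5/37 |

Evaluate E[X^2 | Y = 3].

P(Y = 3) = 20/37.
Σ X^2·P over the event = 0·(3/37) + 1·(2/37) + 9·(5/37) + 16·(5/37) + 36·(5/37) = 307/37.
E[X^2 | Y = 3] = (307/37) / (20/37) = 307/20.

307/20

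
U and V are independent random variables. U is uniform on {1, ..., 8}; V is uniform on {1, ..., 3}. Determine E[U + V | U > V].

P(U > V) = 3/4.
Summing (U+V)·P(x,y) over outcomes with U > V gives 11/2.
E[U + V | U > V] = (11/2) / (3/4) = 22/3.

22/3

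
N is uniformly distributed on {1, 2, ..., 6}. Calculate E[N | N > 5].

6

Given N > 5, N is equally likely to be any of {6}.
E[N | N > 5] = (6) / 1 = 6.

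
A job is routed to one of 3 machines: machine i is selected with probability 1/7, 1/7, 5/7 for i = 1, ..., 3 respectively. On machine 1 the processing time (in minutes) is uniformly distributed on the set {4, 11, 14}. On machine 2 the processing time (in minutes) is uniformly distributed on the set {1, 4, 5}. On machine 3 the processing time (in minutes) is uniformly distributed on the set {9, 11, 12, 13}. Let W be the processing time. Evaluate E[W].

E[W | machine 1] = (4+11+14)/3 = 29/3.
E[W | machine 2] = (1+4+5)/3 = 10/3.
E[W | machine 3] = (9+11+12+13)/4 = 45/4.
E[W] = (1/7)·(29/3) + (1/7)·(10/3) + (5/7)·(45/4) = 277/28.

277/28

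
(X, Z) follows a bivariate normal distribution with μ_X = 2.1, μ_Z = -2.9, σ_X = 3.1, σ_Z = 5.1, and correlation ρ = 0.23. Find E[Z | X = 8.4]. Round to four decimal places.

-0.5162

For a bivariate normal, E[Z | X=x] = μ_Z + ρ·(σ_Z/σ_X)·(x − μ_X).
E[Z | X=8.4] = -2.9 + (0.23)·(5.1/3.1)·(8.4 − (2.1)) = -2.9 + (0.378387)·(6.3) = -0.5162.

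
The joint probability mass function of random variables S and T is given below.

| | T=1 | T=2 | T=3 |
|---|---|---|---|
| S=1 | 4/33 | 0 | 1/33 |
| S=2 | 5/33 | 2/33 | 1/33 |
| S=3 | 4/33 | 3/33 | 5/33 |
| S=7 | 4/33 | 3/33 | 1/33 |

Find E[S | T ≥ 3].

P(T ≥ 3) = 8/33.
Σ S·P over the event = 1·(1/33) + 2·(1/33) + 3·(5/33) + 7·(1/33) = 25/33.
E[S | T ≥ 3] = (25/33) / (8/33) = 25/8.

25/8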